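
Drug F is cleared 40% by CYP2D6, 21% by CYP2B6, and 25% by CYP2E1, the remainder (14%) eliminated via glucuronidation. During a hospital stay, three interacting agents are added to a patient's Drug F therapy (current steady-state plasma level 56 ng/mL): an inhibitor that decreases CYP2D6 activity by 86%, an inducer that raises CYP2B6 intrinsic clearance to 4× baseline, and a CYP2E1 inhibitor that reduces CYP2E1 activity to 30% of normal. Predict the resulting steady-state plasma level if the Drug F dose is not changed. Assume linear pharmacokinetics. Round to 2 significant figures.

50 ng/mL

The CYP2D6 pathway (40% of clearance) is reduced to 0.14× activity: 0.4 × 0.14 = 0.056.
The CYP2B6 pathway (21% of clearance) increases to 4× activity: 0.21 × 4 = 0.84.
The CYP2E1 pathway (25% of clearance) falls to 0.3× activity: 0.25 × 0.3 = 0.075.
Non-CYP routes (14%) are unchanged.
Relative clearance = 0.056 + 0.84 + 0.075 + 0.14 = 1.111.
Dividing the baseline by the relative clearance: 56 / 1.111 = 50 ng/mL.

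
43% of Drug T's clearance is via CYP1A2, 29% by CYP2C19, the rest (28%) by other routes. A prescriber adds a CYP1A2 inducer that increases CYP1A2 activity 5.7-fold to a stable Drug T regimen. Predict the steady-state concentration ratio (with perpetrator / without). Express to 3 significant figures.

0.331

CYP1A2: 0.43 × 5.7 = 2.451
CYP2C19: 0.29 (unchanged)
Other: 0.28 (unchanged)
New clearance relative to baseline: 2.451 + 0.29 + 0.28 = 3.021.
Steady-state concentration ratio = CL_old/CL_new = 1 / 3.021 = 0.331.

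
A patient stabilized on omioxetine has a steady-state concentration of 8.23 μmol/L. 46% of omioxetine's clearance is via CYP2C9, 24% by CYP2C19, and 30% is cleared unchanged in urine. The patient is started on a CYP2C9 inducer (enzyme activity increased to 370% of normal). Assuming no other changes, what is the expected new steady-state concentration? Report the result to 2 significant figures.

The CYP2C9 pathway (46% of clearance) rises to 3.7× activity: 0.46 × 3.7 = 1.702.
CYP2C19 (24%) and the residual 30% are unaffected.
New clearance relative to baseline: 1.702 + 0.24 + 0.3 = 2.242.
New steady-state concentration = baseline ÷ relative clearance = 8.23 / 2.242 = 3.7 μmol/L.

3.7 μmol/L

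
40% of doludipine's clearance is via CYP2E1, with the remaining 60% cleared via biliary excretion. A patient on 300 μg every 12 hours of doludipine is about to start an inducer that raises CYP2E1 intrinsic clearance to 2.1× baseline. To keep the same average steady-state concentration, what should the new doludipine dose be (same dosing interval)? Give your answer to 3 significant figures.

432 μg

CYP2E1: 0.4 × 2.1 = 0.84
Other: 0.6 (unchanged)
Relative clearance = 0.84 + 0.6 = 1.44.
To maintain the same steady-state level, dose must scale with clearance: new dose = 300 × 1.44 = 432 μg.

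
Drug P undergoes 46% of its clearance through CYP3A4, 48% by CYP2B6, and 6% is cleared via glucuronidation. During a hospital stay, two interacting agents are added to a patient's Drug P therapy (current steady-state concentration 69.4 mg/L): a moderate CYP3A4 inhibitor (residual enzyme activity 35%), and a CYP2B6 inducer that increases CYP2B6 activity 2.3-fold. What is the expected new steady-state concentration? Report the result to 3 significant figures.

CYP3A4: 0.46 × 0.35 = 0.161
CYP2B6: 0.48 × 2.3 = 1.104
Other: 0.06 (unchanged)
Relative clearance = 0.161 + 1.104 + 0.06 = 1.325.
Dividing the baseline by the relative clearance: 69.4 / 1.325 = 52.4 mg/L.

52.4 mg/L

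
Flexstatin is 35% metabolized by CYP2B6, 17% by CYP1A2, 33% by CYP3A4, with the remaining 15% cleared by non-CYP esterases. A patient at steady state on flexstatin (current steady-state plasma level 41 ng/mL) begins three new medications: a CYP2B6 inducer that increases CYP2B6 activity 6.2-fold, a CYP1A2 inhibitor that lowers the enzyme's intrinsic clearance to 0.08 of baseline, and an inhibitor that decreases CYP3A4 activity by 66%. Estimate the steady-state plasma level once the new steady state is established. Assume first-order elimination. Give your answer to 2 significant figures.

17 ng/mL

The CYP2B6 pathway (35% of clearance) rises to 6.2× activity: 0.35 × 6.2 = 2.17.
The CYP1A2 pathway (17% of clearance) drops to 0.08× activity: 0.17 × 0.08 = 0.0136.
The CYP3A4 pathway (33% of clearance) is reduced to 0.34× activity: 0.33 × 0.34 = 0.1122.
The remaining 15% of clearance is unaffected.
CL_new/CL_old = 2.17 + 0.0136 + 0.1122 + 0.15 = 2.4458.
Steady-state plasma level ∝ 1/CL: new value = 41 / 2.4458 = 17 ng/mL.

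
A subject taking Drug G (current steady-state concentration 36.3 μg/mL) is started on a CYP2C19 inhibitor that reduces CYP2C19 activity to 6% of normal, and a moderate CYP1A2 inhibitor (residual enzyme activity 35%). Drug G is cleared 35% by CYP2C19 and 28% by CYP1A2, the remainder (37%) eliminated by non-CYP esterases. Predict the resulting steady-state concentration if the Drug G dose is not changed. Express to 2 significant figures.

74 μg/mL

CYP2C19: 0.35 × 0.06 = 0.021
CYP1A2: 0.28 × 0.35 = 0.098
Other: 0.37 (unchanged)
CL_new/CL_old = 0.021 + 0.098 + 0.37 = 0.489.
New steady-state concentration = 36.3 / 0.489 = 74 μg/mL (concentration scales inversely with clearance).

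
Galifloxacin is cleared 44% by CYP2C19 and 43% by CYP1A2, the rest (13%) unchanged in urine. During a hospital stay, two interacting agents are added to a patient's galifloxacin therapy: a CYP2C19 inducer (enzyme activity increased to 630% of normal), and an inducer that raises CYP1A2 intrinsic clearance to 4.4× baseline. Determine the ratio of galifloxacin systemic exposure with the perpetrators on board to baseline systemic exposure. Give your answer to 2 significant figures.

The CYP2C19 pathway (44% of clearance) increases to 6.3× activity: 0.44 × 6.3 = 2.772.
The CYP1A2 pathway (43% of clearance) increases to 4.4× activity: 0.43 × 4.4 = 1.892.
Non-CYP routes (13%) are unchanged.
CL_new/CL_old = 2.772 + 1.892 + 0.13 = 4.794.
Because systemic exposure varies inversely with clearance, the combined effect is 1 / 4.794 = 0.21.

0.21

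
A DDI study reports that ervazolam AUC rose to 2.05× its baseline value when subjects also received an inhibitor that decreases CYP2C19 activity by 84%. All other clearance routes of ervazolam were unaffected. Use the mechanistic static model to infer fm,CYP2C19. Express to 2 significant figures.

0.61

Call the CYP2C19 fraction fm. After the interaction, CL_new/CL_old = fm × 0.16 + (1 − fm).
AUC ratio = 1 / (new CL fraction), so new CL fraction = 1 / 2.05 = 0.4878.
fm × 0.16 + 1 − fm = 0.4878  ⇒  fm × (0.16 − 1) = −0.5122  ⇒  fm = 0.61.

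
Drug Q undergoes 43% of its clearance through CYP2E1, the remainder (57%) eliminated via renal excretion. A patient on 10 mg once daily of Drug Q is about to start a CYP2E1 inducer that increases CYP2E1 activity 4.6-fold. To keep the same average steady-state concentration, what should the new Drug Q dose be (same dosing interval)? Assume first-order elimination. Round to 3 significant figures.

CYP2E1: 0.43 × 4.6 = 1.978
Other: 0.57 (unchanged)
New clearance relative to baseline: 1.978 + 0.57 = 2.548.
Css,avg = (dose rate)/CL, so holding Css fixed requires dose ∝ CL: 10 × 2.548 = 25.5 mg.

25.5 mg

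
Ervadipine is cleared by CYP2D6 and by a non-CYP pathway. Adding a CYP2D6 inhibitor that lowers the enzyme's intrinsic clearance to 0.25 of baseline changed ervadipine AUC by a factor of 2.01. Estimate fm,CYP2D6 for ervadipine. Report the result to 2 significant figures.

0.67

Write x for the fraction cleared via CYP2D6. The observed AUC change means clearance fell to 1/2.01 = 0.4975 of baseline.
Setting x·0.25 + (1 − x) = 0.4975 and solving: x = (0.4975 − 1)/(0.25 − 1) = 0.67.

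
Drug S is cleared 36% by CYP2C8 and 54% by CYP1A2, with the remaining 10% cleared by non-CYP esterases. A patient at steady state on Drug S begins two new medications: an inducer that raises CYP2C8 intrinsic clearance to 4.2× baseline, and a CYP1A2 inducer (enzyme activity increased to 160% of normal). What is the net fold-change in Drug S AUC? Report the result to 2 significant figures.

The CYP2C8 pathway (36% of clearance) rises to 4.2× activity: 0.36 × 4.2 = 1.512.
The CYP1A2 pathway (54% of clearance) increases to 1.6× activity: 0.54 × 1.6 = 0.864.
Non-CYP routes (10%) are unchanged.
Relative clearance = 1.512 + 0.864 + 0.1 = 2.476.
AUC ∝ 1/CL: fold-change = 1 / 2.476 = 0.40.

0.40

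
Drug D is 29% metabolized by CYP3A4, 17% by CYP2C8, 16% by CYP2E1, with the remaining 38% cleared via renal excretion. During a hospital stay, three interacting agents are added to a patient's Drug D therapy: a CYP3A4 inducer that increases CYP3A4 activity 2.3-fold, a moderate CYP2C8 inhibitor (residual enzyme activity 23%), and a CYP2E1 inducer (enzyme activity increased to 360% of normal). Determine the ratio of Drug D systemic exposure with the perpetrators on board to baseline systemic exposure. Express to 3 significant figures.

0.602

The CYP3A4 pathway (29% of clearance) is boosted to 2.3× activity: 0.29 × 2.3 = 0.667.
The CYP2C8 pathway (17% of clearance) drops to 0.23× activity: 0.17 × 0.23 = 0.0391.
The CYP2E1 pathway (16% of clearance) increases to 3.6× activity: 0.16 × 3.6 = 0.576.
Non-CYP routes (38%) are unchanged.
New clearance relative to baseline: 0.667 + 0.0391 + 0.576 + 0.38 = 1.6621.
Systemic exposure ∝ 1/CL: fold-change = 1 / 1.6621 = 0.602.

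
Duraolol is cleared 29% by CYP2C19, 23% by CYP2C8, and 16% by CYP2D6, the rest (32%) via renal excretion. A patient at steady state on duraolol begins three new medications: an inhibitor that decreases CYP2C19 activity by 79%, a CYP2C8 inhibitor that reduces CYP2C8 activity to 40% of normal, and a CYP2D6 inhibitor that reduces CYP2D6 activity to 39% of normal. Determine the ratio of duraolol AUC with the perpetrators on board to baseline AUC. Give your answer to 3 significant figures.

The CYP2C19 pathway (29% of clearance) falls to 0.21× activity: 0.29 × 0.21 = 0.0609.
The CYP2C8 pathway (23% of clearance) drops to 0.4× activity: 0.23 × 0.4 = 0.092.
The CYP2D6 pathway (16% of clearance) is reduced to 0.39× activity: 0.16 × 0.39 = 0.0624.
Non-CYP routes (32%) are unchanged.
Relative clearance = 0.0609 + 0.092 + 0.0624 + 0.32 = 0.5353.
AUC ∝ 1/CL: fold-change = 1 / 0.5353 = 1.87.

1.87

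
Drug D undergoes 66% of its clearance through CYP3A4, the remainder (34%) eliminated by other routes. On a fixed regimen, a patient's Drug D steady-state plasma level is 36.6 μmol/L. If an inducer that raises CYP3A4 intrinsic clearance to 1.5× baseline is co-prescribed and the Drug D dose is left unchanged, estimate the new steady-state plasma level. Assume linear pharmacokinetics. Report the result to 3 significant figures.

27.5 μmol/L

The CYP3A4 pathway (66% of clearance) increases to 1.5× activity: 0.66 × 1.5 = 0.99.
Non-CYP routes (34%) are unchanged.
Relative clearance = 0.99 + 0.34 = 1.33.
With dosing unchanged, steady-state plasma level scales as 1/CL: 36.6 / 1.33 = 27.5 μmol/L.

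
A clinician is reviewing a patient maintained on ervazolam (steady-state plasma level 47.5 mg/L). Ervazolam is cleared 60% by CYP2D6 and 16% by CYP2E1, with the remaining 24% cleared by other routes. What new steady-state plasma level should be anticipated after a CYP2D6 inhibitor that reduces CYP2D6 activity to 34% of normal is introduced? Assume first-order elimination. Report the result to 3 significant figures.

CYP2D6: 0.6 × 0.34 = 0.204
CYP2E1: 0.16 (unchanged)
Other: 0.24 (unchanged)
Relative clearance = 0.204 + 0.16 + 0.24 = 0.604.
Steady-state plasma level ∝ 1/CL, so new value = 47.5 / 0.604 = 78.6 mg/L.

78.6 mg/L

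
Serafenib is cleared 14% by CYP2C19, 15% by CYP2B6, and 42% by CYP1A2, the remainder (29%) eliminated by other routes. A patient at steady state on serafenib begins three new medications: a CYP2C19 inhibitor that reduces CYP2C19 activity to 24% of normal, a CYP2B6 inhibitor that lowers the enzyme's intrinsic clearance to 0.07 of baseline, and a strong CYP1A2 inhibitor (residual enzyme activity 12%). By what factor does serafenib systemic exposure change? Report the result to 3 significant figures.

The CYP2C19 pathway (14% of clearance) drops to 0.24× activity: 0.14 × 0.24 = 0.0336.
The CYP2B6 pathway (15% of clearance) is reduced to 0.07× activity: 0.15 × 0.07 = 0.0105.
The CYP1A2 pathway (42% of clearance) falls to 0.12× activity: 0.42 × 0.12 = 0.0504.
Non-CYP routes (29%) are unchanged.
New clearance relative to baseline: 0.0336 + 0.0105 + 0.0504 + 0.29 = 0.3845.
Because systemic exposure varies inversely with clearance, the combined effect is 1 / 0.3845 = 2.60.

2.60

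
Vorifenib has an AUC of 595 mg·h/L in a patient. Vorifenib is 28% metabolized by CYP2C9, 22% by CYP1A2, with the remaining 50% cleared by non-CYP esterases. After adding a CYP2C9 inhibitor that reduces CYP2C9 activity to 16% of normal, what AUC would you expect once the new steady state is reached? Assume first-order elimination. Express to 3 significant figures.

The CYP2C9 pathway (28% of clearance) falls to 0.16× activity: 0.28 × 0.16 = 0.0448.
CYP1A2 (22%) and the residual 50% are unaffected.
Relative clearance = 0.0448 + 0.22 + 0.5 = 0.7648.
AUC ∝ 1/CL, so new value = 595 / 0.7648 = 778 mg·h/L.

778 mg·h/L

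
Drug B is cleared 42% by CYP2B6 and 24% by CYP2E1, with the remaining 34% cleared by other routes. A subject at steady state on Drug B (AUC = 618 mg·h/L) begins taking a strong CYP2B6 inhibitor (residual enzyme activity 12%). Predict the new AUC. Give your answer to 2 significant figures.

CYP2B6: 0.42 × 0.12 = 0.0504
CYP2E1: 0.24 (unchanged)
Other: 0.34 (unchanged)
Relative clearance = 0.0504 + 0.24 + 0.34 = 0.6304.
AUC ∝ 1/CL, so new value = 618 / 0.6304 = 9.8 × 10² mg·h/L.

9.8 × 10² mg·h/L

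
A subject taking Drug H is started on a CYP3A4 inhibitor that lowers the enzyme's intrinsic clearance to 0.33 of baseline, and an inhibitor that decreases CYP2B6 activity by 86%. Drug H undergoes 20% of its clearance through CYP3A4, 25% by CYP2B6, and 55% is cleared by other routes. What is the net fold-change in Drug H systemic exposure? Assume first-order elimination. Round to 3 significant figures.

1.54

The CYP3A4 pathway (20% of clearance) falls to 0.33× activity: 0.2 × 0.33 = 0.066.
The CYP2B6 pathway (25% of clearance) falls to 0.14× activity: 0.25 × 0.14 = 0.035.
The remaining 55% of clearance is unaffected.
Relative clearance = 0.066 + 0.035 + 0.55 = 0.651.
Net systemic exposure ratio = 1 / 0.651 = 1.54.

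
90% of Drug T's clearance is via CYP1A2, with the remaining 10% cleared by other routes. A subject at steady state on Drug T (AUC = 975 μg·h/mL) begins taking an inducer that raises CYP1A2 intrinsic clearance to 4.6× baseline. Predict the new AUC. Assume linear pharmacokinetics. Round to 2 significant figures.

2.3 × 10² μg·h/mL

The CYP1A2 pathway (90% of clearance) rises to 4.6× activity: 0.9 × 4.6 = 4.14.
Non-CYP routes (10%) are unchanged.
CL_new/CL_old = 4.14 + 0.1 = 4.24.
New AUC = baseline ÷ relative clearance = 975 / 4.24 = 2.3 × 10² μg·h/mL.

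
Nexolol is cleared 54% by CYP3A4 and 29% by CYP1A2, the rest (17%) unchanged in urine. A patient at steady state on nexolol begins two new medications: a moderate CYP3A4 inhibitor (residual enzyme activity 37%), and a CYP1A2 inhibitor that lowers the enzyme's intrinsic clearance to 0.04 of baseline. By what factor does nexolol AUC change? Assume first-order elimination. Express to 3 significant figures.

The CYP3A4 pathway (54% of clearance) falls to 0.37× activity: 0.54 × 0.37 = 0.1998.
The CYP1A2 pathway (29% of clearance) drops to 0.04× activity: 0.29 × 0.04 = 0.0116.
The remaining 17% of clearance is unaffected.
Relative clearance = 0.1998 + 0.0116 + 0.17 = 0.3814.
Because AUC varies inversely with clearance, the combined effect is 1 / 0.3814 = 2.62.

2.62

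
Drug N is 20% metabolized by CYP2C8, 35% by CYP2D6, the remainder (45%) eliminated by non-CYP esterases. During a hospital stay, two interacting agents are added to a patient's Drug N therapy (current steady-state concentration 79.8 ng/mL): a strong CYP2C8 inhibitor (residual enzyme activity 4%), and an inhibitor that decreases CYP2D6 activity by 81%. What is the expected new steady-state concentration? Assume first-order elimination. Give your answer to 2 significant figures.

1.5 × 10² ng/mL

The CYP2C8 pathway (20% of clearance) drops to 0.04× activity: 0.2 × 0.04 = 0.008.
The CYP2D6 pathway (35% of clearance) drops to 0.19× activity: 0.35 × 0.19 = 0.0665.
Non-CYP routes (45%) are unchanged.
CL_new/CL_old = 0.008 + 0.0665 + 0.45 = 0.5245.
Steady-state concentration ∝ 1/CL: new value = 79.8 / 0.5245 = 1.5 × 10² ng/mL.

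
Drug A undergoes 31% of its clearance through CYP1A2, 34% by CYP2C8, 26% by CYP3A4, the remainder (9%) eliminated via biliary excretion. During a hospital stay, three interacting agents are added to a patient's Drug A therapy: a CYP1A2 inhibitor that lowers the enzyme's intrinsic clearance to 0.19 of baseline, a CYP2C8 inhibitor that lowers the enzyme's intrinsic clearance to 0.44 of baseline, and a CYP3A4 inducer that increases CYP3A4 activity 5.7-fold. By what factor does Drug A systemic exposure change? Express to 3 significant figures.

The CYP1A2 pathway (31% of clearance) is reduced to 0.19× activity: 0.31 × 0.19 = 0.0589.
The CYP2C8 pathway (34% of clearance) drops to 0.44× activity: 0.34 × 0.44 = 0.1496.
The CYP3A4 pathway (26% of clearance) is boosted to 5.7× activity: 0.26 × 5.7 = 1.482.
The remaining 9% of clearance is unaffected.
CL_new/CL_old = 0.0589 + 0.1496 + 1.482 + 0.09 = 1.7805.
Because systemic exposure varies inversely with clearance, the combined effect is 1 / 1.7805 = 0.562.

0.562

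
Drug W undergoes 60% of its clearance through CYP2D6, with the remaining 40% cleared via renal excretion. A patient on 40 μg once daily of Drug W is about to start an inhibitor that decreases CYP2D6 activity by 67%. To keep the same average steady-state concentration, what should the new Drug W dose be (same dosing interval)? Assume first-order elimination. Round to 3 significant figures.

The CYP2D6 pathway (60% of clearance) falls to 0.33× activity: 0.6 × 0.33 = 0.198.
The remaining 40% of clearance is unaffected.
CL_new/CL_old = 0.198 + 0.4 = 0.598.
Css,avg = (dose rate)/CL, so holding Css fixed requires dose ∝ CL: 40 × 0.598 = 23.9 μg.

23.9 μg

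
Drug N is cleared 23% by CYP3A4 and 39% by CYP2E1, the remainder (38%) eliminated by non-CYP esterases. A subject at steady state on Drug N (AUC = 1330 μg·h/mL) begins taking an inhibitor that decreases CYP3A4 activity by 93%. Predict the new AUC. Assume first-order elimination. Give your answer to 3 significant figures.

CYP3A4: 0.23 × 0.07 = 0.0161
CYP2E1: 0.39 (unchanged)
Other: 0.38 (unchanged)
Relative clearance = 0.0161 + 0.39 + 0.38 = 0.7861.
With dosing unchanged, AUC scales as 1/CL: 1330 / 0.7861 = 1.69 × 10³ μg·h/mL.

1.69 × 10³ μg·h/mL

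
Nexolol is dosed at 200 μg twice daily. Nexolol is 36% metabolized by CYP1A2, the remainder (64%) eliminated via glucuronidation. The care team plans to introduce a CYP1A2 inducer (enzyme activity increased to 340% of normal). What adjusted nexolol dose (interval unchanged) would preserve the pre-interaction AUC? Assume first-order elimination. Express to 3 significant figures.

373 μg

The CYP1A2 pathway (36% of clearance) rises to 3.4× activity: 0.36 × 3.4 = 1.224.
Non-CYP routes (64%) are unchanged.
Relative clearance = 1.224 + 0.64 = 1.864.
Exposure is unchanged when dose changes in proportion to clearance. New dose = 200 μg × 1.864 = 373 μg.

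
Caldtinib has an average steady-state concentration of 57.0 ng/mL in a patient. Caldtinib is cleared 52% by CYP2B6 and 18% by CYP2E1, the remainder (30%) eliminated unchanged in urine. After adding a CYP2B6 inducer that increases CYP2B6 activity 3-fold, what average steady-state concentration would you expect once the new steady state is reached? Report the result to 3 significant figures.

27.9 ng/mL

The CYP2B6 pathway (52% of clearance) increases to 3× activity: 0.52 × 3 = 1.56.
CYP2E1 (18%) and the residual 30% are unaffected.
CL_new/CL_old = 1.56 + 0.18 + 0.3 = 2.04.
With dosing unchanged, average steady-state concentration scales as 1/CL: 57.0 / 2.04 = 27.9 ng/mL.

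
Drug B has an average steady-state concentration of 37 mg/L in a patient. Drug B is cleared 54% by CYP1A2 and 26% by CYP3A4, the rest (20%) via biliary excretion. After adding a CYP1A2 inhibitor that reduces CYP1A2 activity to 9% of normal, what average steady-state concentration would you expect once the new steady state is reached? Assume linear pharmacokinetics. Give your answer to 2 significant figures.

The CYP1A2 pathway (54% of clearance) falls to 0.09× activity: 0.54 × 0.09 = 0.0486.
CYP3A4 (26%) and the residual 20% are unaffected.
Relative clearance = 0.0486 + 0.26 + 0.2 = 0.5086.
Average steady-state concentration ∝ 1/CL, so new value = 37 / 0.5086 = 73 mg/L.

73 mg/L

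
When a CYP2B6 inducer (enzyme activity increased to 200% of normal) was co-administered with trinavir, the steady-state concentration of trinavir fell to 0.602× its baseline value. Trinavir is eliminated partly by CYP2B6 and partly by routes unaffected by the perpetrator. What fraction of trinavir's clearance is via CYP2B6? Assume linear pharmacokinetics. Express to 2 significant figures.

0.66

Let x = fm,CYP2B6. Because steady-state concentration ∝ 1/CL, relative clearance rose to 1/0.602 = 1.661.
Setting x·2 + (1 − x) = 1.661 and solving: x = (1.661 − 1)/(2 − 1) = 0.66.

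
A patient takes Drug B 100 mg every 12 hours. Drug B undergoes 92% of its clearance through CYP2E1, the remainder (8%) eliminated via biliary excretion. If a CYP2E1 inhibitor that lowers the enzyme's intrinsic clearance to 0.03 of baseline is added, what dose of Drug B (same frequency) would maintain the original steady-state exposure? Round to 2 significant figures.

11 mg

The CYP2E1 pathway (92% of clearance) is reduced to 0.03× activity: 0.92 × 0.03 = 0.0276.
The remaining 8% of clearance is unaffected.
New clearance relative to baseline: 0.0276 + 0.08 = 0.1076.
Css,avg = (dose rate)/CL, so holding Css fixed requires dose ∝ CL: 100 × 0.1076 = 11 mg.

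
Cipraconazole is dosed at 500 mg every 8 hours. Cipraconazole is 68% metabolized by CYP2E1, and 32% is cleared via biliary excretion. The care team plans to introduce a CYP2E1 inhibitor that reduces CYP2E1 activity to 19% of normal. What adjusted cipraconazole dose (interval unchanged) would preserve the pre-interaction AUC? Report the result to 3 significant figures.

225 mg

The CYP2E1 pathway (68% of clearance) falls to 0.19× activity: 0.68 × 0.19 = 0.1292.
Non-CYP routes (32%) are unchanged.
CL_new/CL_old = 0.1292 + 0.32 = 0.4492.
Css,avg = (dose rate)/CL, so holding Css fixed requires dose ∝ CL: 500 × 0.4492 = 225 mg.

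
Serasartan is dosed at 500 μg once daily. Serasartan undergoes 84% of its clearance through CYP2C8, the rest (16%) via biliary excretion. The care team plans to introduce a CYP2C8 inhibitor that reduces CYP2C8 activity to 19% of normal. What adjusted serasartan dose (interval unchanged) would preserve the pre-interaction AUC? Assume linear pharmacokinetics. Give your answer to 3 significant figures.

160 μg

The CYP2C8 pathway (84% of clearance) falls to 0.19× activity: 0.84 × 0.19 = 0.1596.
Non-CYP routes (16%) are unchanged.
Relative clearance = 0.1596 + 0.16 = 0.3196.
Exposure is unchanged when dose changes in proportion to clearance. New dose = 500 μg × 0.3196 = 160 μg.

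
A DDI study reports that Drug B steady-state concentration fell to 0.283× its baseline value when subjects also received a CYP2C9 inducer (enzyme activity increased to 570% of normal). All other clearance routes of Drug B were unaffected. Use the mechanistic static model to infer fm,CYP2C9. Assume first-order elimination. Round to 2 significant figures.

0.54

CL'/CL = 1 / 0.283 = 3.534
5.7·fm + (1 − fm) = 3.534
fm = (3.534 − 1) / (5.7 − 1) = 0.54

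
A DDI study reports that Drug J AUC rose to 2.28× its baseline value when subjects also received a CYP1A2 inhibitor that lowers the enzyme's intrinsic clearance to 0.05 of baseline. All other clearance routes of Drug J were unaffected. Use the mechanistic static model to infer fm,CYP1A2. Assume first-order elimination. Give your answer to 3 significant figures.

0.591

CL'/CL = 1 / 2.28 = 0.4386
0.05·fm + (1 − fm) = 0.4386
fm = (0.4386 − 1) / (0.05 − 1) = 0.591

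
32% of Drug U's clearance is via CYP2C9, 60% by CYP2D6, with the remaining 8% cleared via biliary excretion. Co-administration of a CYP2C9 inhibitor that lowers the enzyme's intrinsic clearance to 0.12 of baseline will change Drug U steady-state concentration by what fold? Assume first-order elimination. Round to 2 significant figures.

1.4

The CYP2C9 pathway (32% of clearance) falls to 0.12× activity: 0.32 × 0.12 = 0.0384.
CYP2D6 (60%) and the residual 8% are unaffected.
New clearance relative to baseline: 0.0384 + 0.6 + 0.08 = 0.7184.
Since steady-state concentration ∝ 1/CL, the ratio is 1 / 0.7184 = 1.4.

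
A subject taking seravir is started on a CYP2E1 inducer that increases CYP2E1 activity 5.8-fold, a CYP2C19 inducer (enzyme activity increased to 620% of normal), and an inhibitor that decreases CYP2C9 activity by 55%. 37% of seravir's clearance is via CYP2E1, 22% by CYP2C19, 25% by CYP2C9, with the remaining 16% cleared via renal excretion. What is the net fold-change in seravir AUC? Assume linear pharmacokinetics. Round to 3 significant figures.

CYP2E1: 0.37 × 5.8 = 2.146
CYP2C19: 0.22 × 6.2 = 1.364
CYP2C9: 0.25 × 0.45 = 0.1125
Other: 0.16 (unchanged)
Relative clearance = 2.146 + 1.364 + 0.1125 + 0.16 = 3.7825.
Net AUC ratio = 1 / 3.7825 = 0.264.

0.264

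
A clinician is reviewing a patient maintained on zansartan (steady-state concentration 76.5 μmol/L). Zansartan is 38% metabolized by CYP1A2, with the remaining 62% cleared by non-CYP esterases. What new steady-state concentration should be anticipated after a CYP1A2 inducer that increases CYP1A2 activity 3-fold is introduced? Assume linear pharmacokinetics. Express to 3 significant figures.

43.5 μmol/L

CYP1A2: 0.38 × 3 = 1.14
Other: 0.62 (unchanged)
New clearance relative to baseline: 1.14 + 0.62 = 1.76.
Steady-state concentration ∝ 1/CL, so new value = 76.5 / 1.76 = 43.5 μmol/L.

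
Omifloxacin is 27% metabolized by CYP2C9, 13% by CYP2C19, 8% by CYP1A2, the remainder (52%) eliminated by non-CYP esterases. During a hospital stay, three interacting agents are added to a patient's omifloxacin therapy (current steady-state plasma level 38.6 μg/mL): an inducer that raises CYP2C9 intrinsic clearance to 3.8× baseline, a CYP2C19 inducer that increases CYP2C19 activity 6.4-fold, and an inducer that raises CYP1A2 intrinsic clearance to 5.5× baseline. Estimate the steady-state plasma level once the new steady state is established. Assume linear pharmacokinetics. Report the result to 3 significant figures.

13.7 μg/mL

CYP2C9: 0.27 × 3.8 = 1.026
CYP2C19: 0.13 × 6.4 = 0.832
CYP1A2: 0.08 × 5.5 = 0.44
Other: 0.52 (unchanged)
Relative clearance = 1.026 + 0.832 + 0.44 + 0.52 = 2.818.
New steady-state plasma level = 38.6 / 2.818 = 13.7 μg/mL (concentration scales inversely with clearance).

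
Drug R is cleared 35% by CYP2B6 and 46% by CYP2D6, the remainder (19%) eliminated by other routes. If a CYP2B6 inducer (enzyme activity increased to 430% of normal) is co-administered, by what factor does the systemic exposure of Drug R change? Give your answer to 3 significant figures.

The CYP2B6 pathway (35% of clearance) rises to 4.3× activity: 0.35 × 4.3 = 1.505.
CYP2D6 (46%) and the residual 19% are unaffected.
CL_new/CL_old = 1.505 + 0.46 + 0.19 = 2.155.
Systemic exposure is inversely proportional to clearance, so the fold-change is 1 / 2.155 = 0.464.

0.464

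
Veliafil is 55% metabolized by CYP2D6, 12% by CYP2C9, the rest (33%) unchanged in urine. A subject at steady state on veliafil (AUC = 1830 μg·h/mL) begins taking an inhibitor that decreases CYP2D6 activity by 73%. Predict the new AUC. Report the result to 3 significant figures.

The CYP2D6 pathway (55% of clearance) is reduced to 0.27× activity: 0.55 × 0.27 = 0.1485.
CYP2C9 (12%) and the residual 33% are unaffected.
Relative clearance = 0.1485 + 0.12 + 0.33 = 0.5985.
With dosing unchanged, AUC scales as 1/CL: 1830 / 0.5985 = 3.06 × 10³ μg·h/mL.

3.06 × 10³ μg·h/mL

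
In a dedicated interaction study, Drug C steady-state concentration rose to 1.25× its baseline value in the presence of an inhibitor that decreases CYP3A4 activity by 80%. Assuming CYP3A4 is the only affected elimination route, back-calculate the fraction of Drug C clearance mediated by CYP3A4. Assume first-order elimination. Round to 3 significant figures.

CL'/CL = 1 / 1.25 = 0.8
0.2·fm + (1 − fm) = 0.8
fm = (0.8 − 1) / (0.2 − 1) = 0.250

0.250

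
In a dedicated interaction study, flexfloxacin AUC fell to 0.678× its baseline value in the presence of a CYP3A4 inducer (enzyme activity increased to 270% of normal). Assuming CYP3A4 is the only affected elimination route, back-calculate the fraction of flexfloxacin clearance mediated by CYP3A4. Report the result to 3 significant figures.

0.279

Let x = fm,CYP3A4. Because AUC ∝ 1/CL, relative clearance rose to 1/0.678 = 1.475.
Setting x·2.7 + (1 − x) = 1.475 and solving: x = (1.475 − 1)/(2.7 − 1) = 0.279.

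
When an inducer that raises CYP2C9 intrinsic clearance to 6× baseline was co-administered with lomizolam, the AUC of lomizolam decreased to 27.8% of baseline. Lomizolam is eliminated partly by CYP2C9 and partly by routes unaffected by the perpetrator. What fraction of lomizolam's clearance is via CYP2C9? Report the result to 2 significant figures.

Let x = fm,CYP2C9. Because AUC ∝ 1/CL, relative clearance rose to 1/0.278 = 3.597.
Setting x·6 + (1 − x) = 3.597 and solving: x = (3.597 − 1)/(6 − 1) = 0.52.

0.52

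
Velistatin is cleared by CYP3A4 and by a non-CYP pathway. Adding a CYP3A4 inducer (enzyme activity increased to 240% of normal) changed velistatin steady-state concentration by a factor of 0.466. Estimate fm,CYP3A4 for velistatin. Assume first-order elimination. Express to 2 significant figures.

Let fm be the CYP3A4 fraction. New clearance relative to baseline = fm × 2.4 + (1 − fm).
Steady-state concentration ratio = 1 / (new CL fraction), so new CL fraction = 1 / 0.466 = 2.146.
fm × 2.4 + 1 − fm = 2.146  ⇒  fm × (2.4 − 1) = 1.146  ⇒  fm = 0.82.

0.82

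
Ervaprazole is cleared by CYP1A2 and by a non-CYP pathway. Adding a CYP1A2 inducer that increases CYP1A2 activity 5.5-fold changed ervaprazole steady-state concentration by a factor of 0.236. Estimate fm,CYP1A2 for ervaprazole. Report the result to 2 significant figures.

Write x for the fraction cleared via CYP1A2. The observed steady-state concentration change means clearance rose to 1/0.236 = 4.237 of baseline.
Only the CYP1A2 route changed, so 4.237 = x·5.5 + (1 − x), giving x = 0.72.

0.72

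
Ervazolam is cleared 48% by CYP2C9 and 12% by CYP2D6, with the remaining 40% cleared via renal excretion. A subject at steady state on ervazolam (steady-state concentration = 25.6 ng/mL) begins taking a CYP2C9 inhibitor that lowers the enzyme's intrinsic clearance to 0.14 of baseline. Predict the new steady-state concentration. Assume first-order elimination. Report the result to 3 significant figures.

The CYP2C9 pathway (48% of clearance) falls to 0.14× activity: 0.48 × 0.14 = 0.0672.
CYP2D6 (12%) and the residual 40% are unaffected.
New clearance relative to baseline: 0.0672 + 0.12 + 0.4 = 0.5872.
Steady-state concentration ∝ 1/CL, so new value = 25.6 / 0.5872 = 43.6 ng/mL.

43.6 ng/mL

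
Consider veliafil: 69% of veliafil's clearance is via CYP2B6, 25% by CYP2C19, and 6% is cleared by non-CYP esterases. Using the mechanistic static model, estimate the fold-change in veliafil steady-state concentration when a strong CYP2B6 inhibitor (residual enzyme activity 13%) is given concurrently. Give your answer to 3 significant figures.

The CYP2B6 pathway (69% of clearance) is reduced to 0.13× activity: 0.69 × 0.13 = 0.0897.
CYP2C19 (25%) and the residual 6% are unaffected.
Relative clearance = 0.0897 + 0.25 + 0.06 = 0.3997.
Since steady-state concentration ∝ 1/CL, the ratio is 1 / 0.3997 = 2.50.

2.50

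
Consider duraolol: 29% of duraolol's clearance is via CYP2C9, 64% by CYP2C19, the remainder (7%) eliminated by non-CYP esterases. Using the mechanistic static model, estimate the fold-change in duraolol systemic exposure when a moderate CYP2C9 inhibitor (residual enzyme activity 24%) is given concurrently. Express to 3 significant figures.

1.28

The CYP2C9 pathway (29% of clearance) is reduced to 0.24× activity: 0.29 × 0.24 = 0.0696.
CYP2C19 (64%) and the residual 7% are unaffected.
New clearance relative to baseline: 0.0696 + 0.64 + 0.07 = 0.7796.
Systemic exposure ratio = CL_old/CL_new = 1 / 0.7796 = 1.28.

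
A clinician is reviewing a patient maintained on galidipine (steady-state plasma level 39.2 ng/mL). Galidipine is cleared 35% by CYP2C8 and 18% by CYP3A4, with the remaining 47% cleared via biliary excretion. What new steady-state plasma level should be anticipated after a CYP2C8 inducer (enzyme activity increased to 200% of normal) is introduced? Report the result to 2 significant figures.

The CYP2C8 pathway (35% of clearance) is boosted to 2× activity: 0.35 × 2 = 0.7.
CYP3A4 (18%) and the residual 47% are unaffected.
New clearance relative to baseline: 0.7 + 0.18 + 0.47 = 1.35.
Steady-state plasma level ∝ 1/CL, so new value = 39.2 / 1.35 = 29 ng/mL.

29 ng/mL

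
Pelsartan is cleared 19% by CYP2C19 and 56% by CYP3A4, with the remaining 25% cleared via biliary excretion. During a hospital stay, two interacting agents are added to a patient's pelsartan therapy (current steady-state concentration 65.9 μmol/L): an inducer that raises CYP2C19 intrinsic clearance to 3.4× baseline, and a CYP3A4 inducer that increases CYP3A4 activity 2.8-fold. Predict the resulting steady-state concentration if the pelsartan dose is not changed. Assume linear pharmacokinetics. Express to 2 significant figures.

27 μmol/L

CYP2C19: 0.19 × 3.4 = 0.646
CYP3A4: 0.56 × 2.8 = 1.568
Other: 0.25 (unchanged)
CL_new/CL_old = 0.646 + 1.568 + 0.25 = 2.464.
New steady-state concentration = 65.9 / 2.464 = 27 μmol/L (concentration scales inversely with clearance).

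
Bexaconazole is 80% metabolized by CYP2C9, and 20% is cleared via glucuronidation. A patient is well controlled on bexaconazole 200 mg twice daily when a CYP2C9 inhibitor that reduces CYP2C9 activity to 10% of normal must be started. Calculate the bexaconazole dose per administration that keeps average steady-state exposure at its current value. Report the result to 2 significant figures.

The CYP2C9 pathway (80% of clearance) drops to 0.1× activity: 0.8 × 0.1 = 0.08.
Non-CYP routes (20%) are unchanged.
Relative clearance = 0.08 + 0.2 = 0.28.
Css,avg = (dose rate)/CL, so holding Css fixed requires dose ∝ CL: 200 × 0.28 = 56 mg.

56 mg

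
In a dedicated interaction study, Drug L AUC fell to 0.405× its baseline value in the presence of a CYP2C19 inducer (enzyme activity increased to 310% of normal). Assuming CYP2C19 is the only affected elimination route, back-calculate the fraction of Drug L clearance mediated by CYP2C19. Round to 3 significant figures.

Write x for the fraction cleared via CYP2C19. The observed AUC change means clearance rose to 1/0.405 = 2.469 of baseline.
Only the CYP2C19 route changed, so 2.469 = x·3.1 + (1 − x), giving x = 0.700.

0.700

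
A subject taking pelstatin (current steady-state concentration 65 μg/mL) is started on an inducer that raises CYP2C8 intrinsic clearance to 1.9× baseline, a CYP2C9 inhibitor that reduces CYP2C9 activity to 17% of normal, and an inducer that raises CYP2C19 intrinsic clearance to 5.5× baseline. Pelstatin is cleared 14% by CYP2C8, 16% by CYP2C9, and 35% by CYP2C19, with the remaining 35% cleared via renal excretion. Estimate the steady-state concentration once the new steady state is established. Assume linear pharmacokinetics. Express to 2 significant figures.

CYP2C8: 0.14 × 1.9 = 0.266
CYP2C9: 0.16 × 0.17 = 0.0272
CYP2C19: 0.35 × 5.5 = 1.925
Other: 0.35 (unchanged)
New clearance relative to baseline: 0.266 + 0.0272 + 1.925 + 0.35 = 2.5682.
New steady-state concentration = 65 / 2.5682 = 25 μg/mL (concentration scales inversely with clearance).

25 μg/mL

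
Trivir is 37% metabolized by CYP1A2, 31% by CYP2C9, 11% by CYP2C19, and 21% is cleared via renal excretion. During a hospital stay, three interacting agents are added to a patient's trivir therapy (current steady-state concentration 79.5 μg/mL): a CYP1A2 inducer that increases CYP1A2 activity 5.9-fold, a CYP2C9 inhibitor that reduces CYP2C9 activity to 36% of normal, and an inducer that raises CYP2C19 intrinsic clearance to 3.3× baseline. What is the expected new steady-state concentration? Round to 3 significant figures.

The CYP1A2 pathway (37% of clearance) rises to 5.9× activity: 0.37 × 5.9 = 2.183.
The CYP2C9 pathway (31% of clearance) is reduced to 0.36× activity: 0.31 × 0.36 = 0.1116.
The CYP2C19 pathway (11% of clearance) is boosted to 3.3× activity: 0.11 × 3.3 = 0.363.
The remaining 21% of clearance is unaffected.
CL_new/CL_old = 2.183 + 0.1116 + 0.363 + 0.21 = 2.8676.
Steady-state concentration ∝ 1/CL: new value = 79.5 / 2.8676 = 27.7 μg/mL.

27.7 μg/mL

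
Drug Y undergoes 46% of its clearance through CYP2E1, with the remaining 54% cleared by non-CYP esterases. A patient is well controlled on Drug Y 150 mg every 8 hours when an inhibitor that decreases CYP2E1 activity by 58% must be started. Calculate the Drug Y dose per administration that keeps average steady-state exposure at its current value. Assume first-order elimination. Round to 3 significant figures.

110 mg

The CYP2E1 pathway (46% of clearance) drops to 0.42× activity: 0.46 × 0.42 = 0.1932.
The remaining 54% of clearance is unaffected.
Relative clearance = 0.1932 + 0.54 = 0.7332.
Exposure is unchanged when dose changes in proportion to clearance. New dose = 150 mg × 0.7332 = 110 mg.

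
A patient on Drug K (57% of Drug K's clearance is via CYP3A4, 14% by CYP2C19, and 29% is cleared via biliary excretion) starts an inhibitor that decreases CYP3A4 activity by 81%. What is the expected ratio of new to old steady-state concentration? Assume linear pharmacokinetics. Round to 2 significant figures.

1.9

CYP3A4: 0.57 × 0.19 = 0.1083
CYP2C19: 0.14 (unchanged)
Other: 0.29 (unchanged)
CL_new/CL_old = 0.1083 + 0.14 + 0.29 = 0.5383.
Steady-state concentration is inversely proportional to clearance, so the fold-change is 1 / 0.5383 = 1.9.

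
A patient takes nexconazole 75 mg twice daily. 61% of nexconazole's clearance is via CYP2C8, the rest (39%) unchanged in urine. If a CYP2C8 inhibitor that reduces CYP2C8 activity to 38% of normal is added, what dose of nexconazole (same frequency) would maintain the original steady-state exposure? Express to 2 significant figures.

47 mg

The CYP2C8 pathway (61% of clearance) is reduced to 0.38× activity: 0.61 × 0.38 = 0.2318.
The remaining 39% of clearance is unaffected.
Relative clearance = 0.2318 + 0.39 = 0.6218.
Exposure is unchanged when dose changes in proportion to clearance. New dose = 75 mg × 0.6218 = 47 mg.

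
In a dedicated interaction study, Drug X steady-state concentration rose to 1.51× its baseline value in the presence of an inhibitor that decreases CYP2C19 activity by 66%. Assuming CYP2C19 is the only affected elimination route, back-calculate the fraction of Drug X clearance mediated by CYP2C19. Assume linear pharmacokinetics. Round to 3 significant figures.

Write x for the fraction cleared via CYP2C19. The observed steady-state concentration change means clearance fell to 1/1.51 = 0.6623 of baseline.
Only the CYP2C19 route changed, so 0.6623 = x·0.34 + (1 − x), giving x = 0.512.

0.512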